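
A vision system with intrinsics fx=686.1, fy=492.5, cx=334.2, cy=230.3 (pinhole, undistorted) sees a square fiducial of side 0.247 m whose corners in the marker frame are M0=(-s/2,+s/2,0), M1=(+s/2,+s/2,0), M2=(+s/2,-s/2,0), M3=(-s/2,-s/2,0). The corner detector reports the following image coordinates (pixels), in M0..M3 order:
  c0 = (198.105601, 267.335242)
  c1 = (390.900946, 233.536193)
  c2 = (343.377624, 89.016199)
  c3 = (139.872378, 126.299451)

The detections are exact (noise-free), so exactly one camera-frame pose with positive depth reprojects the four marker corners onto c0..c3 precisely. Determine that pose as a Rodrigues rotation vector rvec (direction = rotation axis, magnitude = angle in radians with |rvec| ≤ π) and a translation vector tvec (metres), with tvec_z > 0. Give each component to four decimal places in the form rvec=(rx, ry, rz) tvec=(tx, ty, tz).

rvec=(0.1948, 0.0111, -0.2430) tvec=(-0.0795, -0.0826, 0.8279)

Intrinsics K: fx=686.1, fy=492.5, cx=334.2, cy=230.3
Marker side s = 0.247 m; corners in marker frame (Z=0):
  M0 = (-0.1235, +0.1235, 0)
  M1 = (+0.1235, +0.1235, 0)
  M2 = (+0.1235, -0.1235, 0)
  M3 = (-0.1235, -0.1235, 0)
Detected image corners:
  c0 = (198.105601, 267.335242) px
  c1 = (390.900946, 233.536193) px
  c2 = (343.377624, 89.016199) px
  c3 = (139.872378, 126.299451) px
Planar DLT: solve 8×8 A·h = b for H (H[2,2]=1):
  H  [+790.47013 +275.82547 +268.30628]
  H  [-151.13318 +619.17758 +181.16505]
  H  [-0.04157 +0.22992 +1.00000]
B = K⁻¹H; ‖b₁‖=1.207804, ‖b₂‖=1.207804; λ = 2/(‖b₁‖+‖b₂‖) = 0.827949, sign → tz>0 ⇒ λ=+0.827949
r₁ = λ·B[:,0] = (+0.97066,-0.23798,-0.03441); r₂ = λ·B[:,1] = (+0.24013,+0.95189,+0.19036)
r₃ = r₁×r₂ = (-0.01254,-0.19304,+0.98111); SVD([r₁ r₂ r₃]) → R = UVᵀ:
  R  [+0.97066 +0.24013 -0.01254]
  R  [-0.23798 +0.95189 -0.19304]
  R  [-0.03441 +0.19036 +0.98111]
t = (-0.07952, -0.08260, +0.82795) m
tr R = 2.903666; θ = arccos((tr R − 1)/2) = 0.311637 rad = 17.855°
axis k = ((R−Rᵀ)₃₂, (R−Rᵀ)₁₃, (R−Rᵀ)₂₁) / (2 sinθ) = (+0.625201, +0.035665, -0.779648)
rvec = θ·k = (+0.194836, +0.011115, -0.242967)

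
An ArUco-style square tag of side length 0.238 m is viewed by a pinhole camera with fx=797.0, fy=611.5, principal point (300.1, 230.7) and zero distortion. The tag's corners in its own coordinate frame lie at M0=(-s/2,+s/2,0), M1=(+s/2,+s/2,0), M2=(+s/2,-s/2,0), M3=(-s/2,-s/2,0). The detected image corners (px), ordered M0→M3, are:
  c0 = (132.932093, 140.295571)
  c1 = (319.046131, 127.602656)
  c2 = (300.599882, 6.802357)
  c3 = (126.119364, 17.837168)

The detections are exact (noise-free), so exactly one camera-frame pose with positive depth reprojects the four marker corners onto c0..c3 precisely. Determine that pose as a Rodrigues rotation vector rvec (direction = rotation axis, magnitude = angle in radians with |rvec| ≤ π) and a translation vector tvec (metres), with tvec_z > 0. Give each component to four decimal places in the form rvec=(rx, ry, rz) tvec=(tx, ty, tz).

Intrinsics K: fx=797.0, fy=611.5, cx=300.1, cy=230.7
Marker side s = 0.238 m; corners in marker frame (Z=0):
  M0 = (-0.1190, +0.1190, 0)
  M1 = (+0.1190, +0.1190, 0)
  M2 = (+0.1190, -0.1190, 0)
  M3 = (-0.1190, -0.1190, 0)
Detected image corners:
  c0 = (132.932093, 140.295571) px
  c1 = (319.046131, 127.602656) px
  c2 = (300.599882, 6.802357) px
  c3 = (126.119364, 17.837168) px
Planar DLT: solve 8×8 A·h = b for H (H[2,2]=1):
  H  [+763.48450 -6.87295 +219.79757]
  H  [-47.49511 +491.05065 +71.13529]
  H  [+0.03063 -0.27325 +1.00000]
B = K⁻¹H; ‖b₁‖=0.951106, ‖b₂‖=0.951106; λ = 2/(‖b₁‖+‖b₂‖) = 1.051408, sign → tz>0 ⇒ λ=+1.051408
r₁ = λ·B[:,0] = (+0.99507,-0.09381,+0.03220); r₂ = λ·B[:,1] = (+0.09911,+0.95270,-0.28730)
r₃ = r₁×r₂ = (-0.00372,+0.28908,+0.95730); SVD([r₁ r₂ r₃]) → R = UVᵀ:
  R  [+0.99507 +0.09911 -0.00372]
  R  [-0.09381 +0.95270 +0.28908]
  R  [+0.03220 -0.28730 +0.95730]
t = (-0.10594, -0.27435, +1.05141) m
tr R = 2.905066; θ = arccos((tr R − 1)/2) = 0.309346 rad = 17.724°
axis k = ((R−Rᵀ)₃₂, (R−Rᵀ)₁₃, (R−Rᵀ)₂₁) / (2 sinθ) = (-0.946637, -0.059002, -0.316855)
rvec = θ·k = (-0.292838, -0.018252, -0.098018)

rvec=(-0.2928, -0.0183, -0.0980) tvec=(-0.1059, -0.2744, 1.0514)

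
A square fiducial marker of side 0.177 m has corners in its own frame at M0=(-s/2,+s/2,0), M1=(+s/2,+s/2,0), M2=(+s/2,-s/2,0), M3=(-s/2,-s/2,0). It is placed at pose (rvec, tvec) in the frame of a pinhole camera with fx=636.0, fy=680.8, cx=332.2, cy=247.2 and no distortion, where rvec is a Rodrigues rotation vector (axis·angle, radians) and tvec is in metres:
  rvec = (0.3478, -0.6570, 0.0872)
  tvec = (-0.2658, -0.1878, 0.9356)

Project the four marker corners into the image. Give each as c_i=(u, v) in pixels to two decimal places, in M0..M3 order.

c0=(85.09, 170.57) c1=(199.08, 175.21) c2=(214.01, 54.08) c3=(95.09, 33.83)

Intrinsics K: fx=636.0, fy=680.8, cx=332.2, cy=247.2
Marker side s = 0.177 m; corners in marker frame (Z=0):
  M0 = (-0.0885, +0.0885, 0)
  M1 = (+0.0885, +0.0885, 0)
  M2 = (+0.0885, -0.0885, 0)
  M3 = (-0.0885, -0.0885, 0)
rvec = (0.3478, -0.6570, 0.0872), |rvec| = θ = 0.74848 rad = 42.885°
Rodrigues: sinθ=0.68052, 1−cosθ=0.26727; R = I + sinθ·[k]× + (1−cosθ)·[k]×²:
    [+0.79044 -0.18830 -0.58288]
    [-0.02973 +0.93866 -0.34356]
    [+0.61182 +0.28889 +0.73635]
t = (-0.2658, -0.1878, 0.9356) m
M0: Pc = R·M0+t = (-0.35242, -0.10210, +0.90702); u = 636.0·(-0.35242)/0.90702 + 332.2 = 85.0854, v = 680.8·(-0.10210)/0.90702 + 247.2 = 170.5671
M1: Pc = R·M1+t = (-0.21251, -0.10736, +1.01531); u = 636.0·(-0.21251)/1.01531 + 332.2 = 199.0815, v = 680.8·(-0.10736)/1.01531 + 247.2 = 175.2117
M2: Pc = R·M2+t = (-0.17918, -0.27350, +0.96418); u = 636.0·(-0.17918)/0.96418 + 332.2 = 214.0067, v = 680.8·(-0.27350)/0.96418 + 247.2 = 54.0815
M3: Pc = R·M3+t = (-0.31909, -0.26824, +0.85589); u = 636.0·(-0.31909)/0.85589 + 332.2 = 95.0885, v = 680.8·(-0.26824)/0.85589 + 247.2 = 33.8332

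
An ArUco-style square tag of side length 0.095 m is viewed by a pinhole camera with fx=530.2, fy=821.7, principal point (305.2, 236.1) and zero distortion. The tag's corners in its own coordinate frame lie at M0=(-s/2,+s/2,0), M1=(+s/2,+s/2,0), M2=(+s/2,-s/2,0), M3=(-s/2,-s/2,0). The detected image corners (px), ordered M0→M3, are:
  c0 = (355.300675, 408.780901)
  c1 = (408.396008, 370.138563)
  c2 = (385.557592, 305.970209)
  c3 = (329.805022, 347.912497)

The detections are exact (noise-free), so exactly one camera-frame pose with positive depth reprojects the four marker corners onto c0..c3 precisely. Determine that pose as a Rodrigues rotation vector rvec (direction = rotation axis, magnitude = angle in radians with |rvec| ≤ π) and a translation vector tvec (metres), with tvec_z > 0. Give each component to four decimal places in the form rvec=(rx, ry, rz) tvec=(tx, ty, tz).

rvec=(0.5443, 0.0169, -0.4992) tvec=(0.1015, 0.1247, 0.8321)

Intrinsics K: fx=530.2, fy=821.7, cx=305.2, cy=236.1
Marker side s = 0.095 m; corners in marker frame (Z=0):
  M0 = (-0.0475, +0.0475, 0)
  M1 = (+0.0475, +0.0475, 0)
  M2 = (+0.0475, -0.0475, 0)
  M3 = (-0.0475, -0.0475, 0)
Detected image corners:
  c0 = (355.300675, 408.780901) px
  c1 = (408.396008, 370.138563) px
  c2 = (385.557592, 305.970209) px
  c3 = (329.805022, 347.912497) px
Planar DLT: solve 8×8 A·h = b for H (H[2,2]=1):
  H  [+507.98204 +473.18972 +369.87878]
  H  [-486.13299 +869.78898 +359.24563]
  H  [-0.17446 +0.59141 +1.00000]
B = K⁻¹H; ‖b₁‖=1.201712, ‖b₂‖=1.201712; λ = 2/(‖b₁‖+‖b₂‖) = 0.832146, sign → tz>0 ⇒ λ=+0.832146
r₁ = λ·B[:,0] = (+0.88084,-0.45060,-0.14518); r₂ = λ·B[:,1] = (+0.45938,+0.73944,+0.49214)
r₃ = r₁×r₂ = (-0.11441,-0.50019,+0.85832); SVD([r₁ r₂ r₃]) → R = UVᵀ:
  R  [+0.88084 +0.45938 -0.11441]
  R  [-0.45060 +0.73944 -0.50019]
  R  [-0.14518 +0.49214 +0.85832]
t = (+0.10151, +0.12471, +0.83215) m
tr R = 2.478605; θ = arccos((tr R − 1)/2) = 0.738762 rad = 42.328°
axis k = ((R−Rᵀ)₃₂, (R−Rᵀ)₁₃, (R−Rᵀ)₂₁) / (2 sinθ) = (+0.736837, +0.022843, -0.675684)
rvec = θ·k = (+0.544347, +0.016876, -0.499170)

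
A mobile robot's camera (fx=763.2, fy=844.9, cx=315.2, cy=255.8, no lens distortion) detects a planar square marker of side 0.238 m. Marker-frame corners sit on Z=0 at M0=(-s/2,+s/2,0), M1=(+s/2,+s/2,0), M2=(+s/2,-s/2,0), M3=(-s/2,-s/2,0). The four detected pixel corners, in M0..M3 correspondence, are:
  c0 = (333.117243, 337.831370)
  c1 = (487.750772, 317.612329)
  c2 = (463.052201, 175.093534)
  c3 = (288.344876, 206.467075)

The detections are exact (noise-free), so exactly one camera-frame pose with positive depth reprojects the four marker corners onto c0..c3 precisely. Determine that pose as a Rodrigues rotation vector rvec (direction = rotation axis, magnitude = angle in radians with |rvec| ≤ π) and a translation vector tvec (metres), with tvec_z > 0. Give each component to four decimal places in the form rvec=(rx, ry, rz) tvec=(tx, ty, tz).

Intrinsics K: fx=763.2, fy=844.9, cx=315.2, cy=255.8
Marker side s = 0.238 m; corners in marker frame (Z=0):
  M0 = (-0.1190, +0.1190, 0)
  M1 = (+0.1190, +0.1190, 0)
  M2 = (+0.1190, -0.1190, 0)
  M3 = (-0.1190, -0.1190, 0)
Detected image corners:
  c0 = (333.117243, 337.831370) px
  c1 = (487.750772, 317.612329) px
  c2 = (463.052201, 175.093534) px
  c3 = (288.344876, 206.467075) px
Planar DLT: solve 8×8 A·h = b for H (H[2,2]=1):
  H  [+596.16338 +368.05894 +391.91200]
  H  [-168.09922 +720.43921 +264.19352]
  H  [-0.23637 +0.56206 +1.00000]
B = K⁻¹H; ‖b₁‖=0.918865, ‖b₂‖=0.918865; λ = 2/(‖b₁‖+‖b₂‖) = 1.088300, sign → tz>0 ⇒ λ=+1.088300
r₁ = λ·B[:,0] = (+0.95635,-0.13864,-0.25724); r₂ = λ·B[:,1] = (+0.27222,+0.74279,+0.61169)
r₃ = r₁×r₂ = (+0.10627,-0.65501,+0.74811); SVD([r₁ r₂ r₃]) → R = UVᵀ:
  R  [+0.95635 +0.27222 +0.10627]
  R  [-0.13864 +0.74279 -0.65501]
  R  [-0.25724 +0.61169 +0.74811]
t = (+0.10939, +0.01081, +1.08830) m
tr R = 2.447251; θ = arccos((tr R − 1)/2) = 0.761755 rad = 43.645°
axis k = ((R−Rᵀ)₃₂, (R−Rᵀ)₁₃, (R−Rᵀ)₂₁) / (2 sinθ) = (+0.917640, +0.263339, -0.297641)
rvec = θ·k = (+0.699017, +0.200600, -0.226730)

rvec=(0.6990, 0.2006, -0.2267) tvec=(0.1094, 0.0108, 1.0883)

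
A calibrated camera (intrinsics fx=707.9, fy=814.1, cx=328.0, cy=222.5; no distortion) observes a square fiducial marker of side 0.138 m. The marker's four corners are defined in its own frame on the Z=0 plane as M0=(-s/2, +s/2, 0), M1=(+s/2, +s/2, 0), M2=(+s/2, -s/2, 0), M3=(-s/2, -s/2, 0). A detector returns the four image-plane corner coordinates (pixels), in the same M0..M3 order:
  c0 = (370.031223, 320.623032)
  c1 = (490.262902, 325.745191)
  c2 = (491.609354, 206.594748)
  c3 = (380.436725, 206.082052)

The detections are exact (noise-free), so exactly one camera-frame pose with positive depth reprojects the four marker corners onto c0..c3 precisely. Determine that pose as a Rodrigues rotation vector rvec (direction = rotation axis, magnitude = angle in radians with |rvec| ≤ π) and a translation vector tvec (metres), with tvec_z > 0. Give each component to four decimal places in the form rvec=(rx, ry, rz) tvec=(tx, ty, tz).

Intrinsics K: fx=707.9, fy=814.1, cx=328.0, cy=222.5
Marker side s = 0.138 m; corners in marker frame (Z=0):
  M0 = (-0.0690, +0.0690, 0)
  M1 = (+0.0690, +0.0690, 0)
  M2 = (+0.0690, -0.0690, 0)
  M3 = (-0.0690, -0.0690, 0)
Detected image corners:
  c0 = (370.031223, 320.623032) px
  c1 = (490.262902, 325.745191) px
  c2 = (491.609354, 206.594748) px
  c3 = (380.436725, 206.082052) px
Planar DLT: solve 8×8 A·h = b for H (H[2,2]=1):
  H  [+719.37105 -294.89146 +432.11772]
  H  [-52.22891 +692.52336 +262.39203]
  H  [-0.27185 -0.58117 +1.00000]
B = K⁻¹H; ‖b₁‖=1.174114, ‖b₂‖=1.174114; λ = 2/(‖b₁‖+‖b₂‖) = 0.851706, sign → tz>0 ⇒ λ=+0.851706
r₁ = λ·B[:,0] = (+0.97279,+0.00864,-0.23154); r₂ = λ·B[:,1] = (-0.12545,+0.85980,-0.49499)
r₃ = r₁×r₂ = (+0.19480,+0.51056,+0.83748); SVD([r₁ r₂ r₃]) → R = UVᵀ:
  R  [+0.97279 -0.12545 +0.19480]
  R  [+0.00864 +0.85980 +0.51056]
  R  [-0.23154 -0.49499 +0.83748]
t = (+0.12527, +0.04173, +0.85171) m
tr R = 2.670069; θ = arccos((tr R − 1)/2) = 0.582601 rad = 33.381°
axis k = ((R−Rᵀ)₃₂, (R−Rᵀ)₁₃, (R−Rᵀ)₂₁) / (2 sinθ) = (-0.913807, +0.387437, +0.121854)
rvec = θ·k = (-0.532385, +0.225721, +0.070993)

rvec=(-0.5324, 0.2257, 0.0710) tvec=(0.1253, 0.0417, 0.8517)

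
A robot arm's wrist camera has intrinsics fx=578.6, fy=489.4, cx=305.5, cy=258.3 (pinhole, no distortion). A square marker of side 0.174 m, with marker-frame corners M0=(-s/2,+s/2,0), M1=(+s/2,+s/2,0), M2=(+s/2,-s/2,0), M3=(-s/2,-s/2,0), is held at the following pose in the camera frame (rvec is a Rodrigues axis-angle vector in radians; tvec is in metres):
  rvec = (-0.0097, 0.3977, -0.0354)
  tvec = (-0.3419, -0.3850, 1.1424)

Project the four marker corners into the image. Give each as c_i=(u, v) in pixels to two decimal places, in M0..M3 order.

c0=(99.00, 135.44) c1=(170.21, 125.17) c2=(167.61, 48.85) c3=(96.72, 63.46)

Intrinsics K: fx=578.6, fy=489.4, cx=305.5, cy=258.3
Marker side s = 0.174 m; corners in marker frame (Z=0):
  M0 = (-0.0870, +0.0870, 0)
  M1 = (+0.0870, +0.0870, 0)
  M2 = (+0.0870, -0.0870, 0)
  M3 = (-0.0870, -0.0870, 0)
rvec = (-0.0097, 0.3977, -0.0354), |rvec| = θ = 0.39939 rad = 22.883°
Rodrigues: sinθ=0.38886, 1−cosθ=0.07870; R = I + sinθ·[k]× + (1−cosθ)·[k]×²:
    [+0.92134 +0.03256 +0.38738]
    [-0.03637 +0.99934 +0.00250]
    [-0.38704 -0.01639 +0.92192]
t = (-0.3419, -0.3850, 1.1424) m
M0: Pc = R·M0+t = (-0.41922, -0.29489, +1.17465); u = 578.6·(-0.41922)/1.17465 + 305.5 = 99.0013, v = 489.4·(-0.29489)/1.17465 + 258.3 = 135.4367
M1: Pc = R·M1+t = (-0.25891, -0.30122, +1.10730); u = 578.6·(-0.25891)/1.10730 + 305.5 = 170.2113, v = 489.4·(-0.30122)/1.10730 + 258.3 = 125.1673
M2: Pc = R·M2+t = (-0.26458, -0.47511, +1.11015); u = 578.6·(-0.26458)/1.11015 + 305.5 = 167.6058, v = 489.4·(-0.47511)/1.11015 + 258.3 = 48.8541
M3: Pc = R·M3+t = (-0.42489, -0.46878, +1.17750); u = 578.6·(-0.42489)/1.17750 + 305.5 = 96.7173, v = 489.4·(-0.46878)/1.17750 + 258.3 = 63.4633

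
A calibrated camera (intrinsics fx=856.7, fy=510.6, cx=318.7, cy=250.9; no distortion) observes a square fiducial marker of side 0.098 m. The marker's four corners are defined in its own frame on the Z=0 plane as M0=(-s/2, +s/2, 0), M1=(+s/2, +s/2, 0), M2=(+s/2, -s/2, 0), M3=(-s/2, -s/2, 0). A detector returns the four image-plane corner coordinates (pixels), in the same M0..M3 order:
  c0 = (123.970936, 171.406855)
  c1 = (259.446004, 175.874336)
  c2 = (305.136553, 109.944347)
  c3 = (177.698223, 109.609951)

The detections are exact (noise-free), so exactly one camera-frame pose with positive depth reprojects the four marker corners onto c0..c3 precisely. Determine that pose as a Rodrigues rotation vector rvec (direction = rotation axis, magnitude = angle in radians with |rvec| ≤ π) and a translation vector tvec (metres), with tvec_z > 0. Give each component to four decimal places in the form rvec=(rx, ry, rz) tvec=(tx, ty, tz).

rvec=(-0.5630, 0.3248, 0.2059) tvec=(-0.0682, -0.1228, 0.5669)

Intrinsics K: fx=856.7, fy=510.6, cx=318.7, cy=250.9
Marker side s = 0.098 m; corners in marker frame (Z=0):
  M0 = (-0.0490, +0.0490, 0)
  M1 = (+0.0490, +0.0490, 0)
  M2 = (+0.0490, -0.0490, 0)
  M3 = (-0.0490, -0.0490, 0)
Detected image corners:
  c0 = (123.970936, 171.406855) px
  c1 = (259.446004, 175.874336) px
  c2 = (305.136553, 109.944347) px
  c3 = (177.698223, 109.609951) px
Planar DLT: solve 8×8 A·h = b for H (H[2,2]=1):
  H  [+1203.66236 -695.02324 +215.58929]
  H  [-65.38408 +528.96379 +140.32428]
  H  [-0.62800 -0.86131 +1.00000]
B = K⁻¹H; ‖b₁‖=1.764103, ‖b₂‖=1.764103; λ = 2/(‖b₁‖+‖b₂‖) = 0.566860, sign → tz>0 ⇒ λ=+0.566860
r₁ = λ·B[:,0] = (+0.92887,+0.10234,-0.35599); r₂ = λ·B[:,1] = (-0.27825,+0.82716,-0.48824)
r₃ = r₁×r₂ = (+0.24449,+0.55257,+0.79680); SVD([r₁ r₂ r₃]) → R = UVᵀ:
  R  [+0.92887 -0.27825 +0.24449]
  R  [+0.10234 +0.82716 +0.55257]
  R  [-0.35599 -0.48824 +0.79680]
t = (-0.06823, -0.12276, +0.56686) m
tr R = 2.552831; θ = arccos((tr R − 1)/2) = 0.681838 rad = 39.066°
axis k = ((R−Rᵀ)₃₂, (R−Rᵀ)₁₃, (R−Rᵀ)₂₁) / (2 sinθ) = (-0.825749, +0.476408, +0.301950)
rvec = θ·k = (-0.563027, +0.324833, +0.205881)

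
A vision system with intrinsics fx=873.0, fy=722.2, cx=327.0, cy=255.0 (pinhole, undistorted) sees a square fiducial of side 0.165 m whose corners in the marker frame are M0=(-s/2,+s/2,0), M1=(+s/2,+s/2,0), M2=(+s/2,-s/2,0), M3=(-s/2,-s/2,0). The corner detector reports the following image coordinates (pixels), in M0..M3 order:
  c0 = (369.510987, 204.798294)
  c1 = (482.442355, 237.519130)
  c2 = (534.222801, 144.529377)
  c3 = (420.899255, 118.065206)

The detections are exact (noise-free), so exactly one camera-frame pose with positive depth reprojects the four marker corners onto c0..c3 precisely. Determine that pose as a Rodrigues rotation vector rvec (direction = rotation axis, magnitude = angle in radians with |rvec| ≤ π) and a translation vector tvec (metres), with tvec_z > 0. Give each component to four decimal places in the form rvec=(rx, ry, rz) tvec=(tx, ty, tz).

rvec=(-0.2684, 0.4013, 0.4105) tvec=(0.1622, -0.1269, 1.1483)

Intrinsics K: fx=873.0, fy=722.2, cx=327.0, cy=255.0
Marker side s = 0.165 m; corners in marker frame (Z=0):
  M0 = (-0.0825, +0.0825, 0)
  M1 = (+0.0825, +0.0825, 0)
  M2 = (+0.0825, -0.0825, 0)
  M3 = (-0.0825, -0.0825, 0)
Detected image corners:
  c0 = (369.510987, 204.798294) px
  c1 = (482.442355, 237.519130) px
  c2 = (534.222801, 144.529377) px
  c3 = (420.899255, 118.065206) px
Planar DLT: solve 8×8 A·h = b for H (H[2,2]=1):
  H  [+517.17185 -379.92096 +450.34582]
  H  [+113.40033 +517.76894 +175.22040]
  H  [-0.37290 -0.14903 +1.00000]
B = K⁻¹H; ‖b₁‖=0.870827, ‖b₂‖=0.870827; λ = 2/(‖b₁‖+‖b₂‖) = 1.148333, sign → tz>0 ⇒ λ=+1.148333
r₁ = λ·B[:,0] = (+0.84068,+0.33151,-0.42821); r₂ = λ·B[:,1] = (-0.43564,+0.88370,-0.17113)
r₃ = r₁×r₂ = (+0.32168,+0.33041,+0.88733); SVD([r₁ r₂ r₃]) → R = UVᵀ:
  R  [+0.84068 -0.43564 +0.32168]
  R  [+0.33151 +0.88370 +0.33041]
  R  [-0.42821 -0.17113 +0.88733]
t = (+0.16225, -0.12685, +1.14833) m
tr R = 2.611706; θ = arccos((tr R − 1)/2) = 0.633682 rad = 36.307°
axis k = ((R−Rᵀ)₃₂, (R−Rᵀ)₁₃, (R−Rᵀ)₂₁) / (2 sinθ) = (-0.423518, +0.633230, +0.647805)
rvec = θ·k = (-0.268376, +0.401266, +0.410502)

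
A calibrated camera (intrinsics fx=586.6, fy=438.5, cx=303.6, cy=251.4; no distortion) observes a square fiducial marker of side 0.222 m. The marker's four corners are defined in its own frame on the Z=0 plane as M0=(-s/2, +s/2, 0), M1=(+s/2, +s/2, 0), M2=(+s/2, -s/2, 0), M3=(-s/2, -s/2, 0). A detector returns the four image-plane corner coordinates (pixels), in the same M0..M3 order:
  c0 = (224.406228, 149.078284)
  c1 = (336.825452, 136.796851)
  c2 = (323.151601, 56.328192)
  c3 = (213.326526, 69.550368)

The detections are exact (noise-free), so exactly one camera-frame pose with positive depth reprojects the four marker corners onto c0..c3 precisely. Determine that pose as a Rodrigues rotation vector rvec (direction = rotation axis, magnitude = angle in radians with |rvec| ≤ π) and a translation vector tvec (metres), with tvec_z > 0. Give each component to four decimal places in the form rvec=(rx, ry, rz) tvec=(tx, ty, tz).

Intrinsics K: fx=586.6, fy=438.5, cx=303.6, cy=251.4
Marker side s = 0.222 m; corners in marker frame (Z=0):
  M0 = (-0.1110, +0.1110, 0)
  M1 = (+0.1110, +0.1110, 0)
  M2 = (+0.1110, -0.1110, 0)
  M3 = (-0.1110, -0.1110, 0)
Detected image corners:
  c0 = (224.406228, 149.078284) px
  c1 = (336.825452, 136.796851) px
  c2 = (323.151601, 56.328192) px
  c3 = (213.326526, 69.550368) px
Planar DLT: solve 8×8 A·h = b for H (H[2,2]=1):
  H  [+481.68411 +28.94290 +273.93790]
  H  [-64.51650 +350.29732 +102.55391]
  H  [-0.06852 -0.09753 +1.00000]
B = K⁻¹H; ‖b₁‖=0.866084, ‖b₂‖=0.866084; λ = 2/(‖b₁‖+‖b₂‖) = 1.154622, sign → tz>0 ⇒ λ=+1.154622
r₁ = λ·B[:,0] = (+0.98906,-0.12452,-0.07911); r₂ = λ·B[:,1] = (+0.11525,+0.98693,-0.11261)
r₃ = r₁×r₂ = (+0.09210,+0.10226,+0.99049); SVD([r₁ r₂ r₃]) → R = UVᵀ:
  R  [+0.98906 +0.11525 +0.09210]
  R  [-0.12452 +0.98693 +0.10226]
  R  [-0.07911 -0.11261 +0.99049]
t = (-0.05838, -0.39193, +1.15462) m
tr R = 2.966477; θ = arccos((tr R − 1)/2) = 0.183351 rad = 10.505°
axis k = ((R−Rᵀ)₃₂, (R−Rᵀ)₁₃, (R−Rᵀ)₂₁) / (2 sinθ) = (-0.589229, +0.469519, -0.657542)
rvec = θ·k = (-0.108036, +0.086087, -0.120561)

rvec=(-0.1080, 0.0861, -0.1206) tvec=(-0.0584, -0.3919, 1.1546)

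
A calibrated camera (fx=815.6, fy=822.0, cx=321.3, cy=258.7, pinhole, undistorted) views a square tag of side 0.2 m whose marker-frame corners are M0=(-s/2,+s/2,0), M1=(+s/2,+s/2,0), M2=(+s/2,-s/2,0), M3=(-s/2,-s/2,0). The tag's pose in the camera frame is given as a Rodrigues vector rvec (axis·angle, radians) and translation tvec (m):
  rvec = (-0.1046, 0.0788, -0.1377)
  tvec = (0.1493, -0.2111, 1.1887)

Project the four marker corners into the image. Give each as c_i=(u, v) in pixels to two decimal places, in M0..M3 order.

c0=(365.24, 190.37) c1=(503.37, 169.74) c2=(481.86, 35.57) c3=(346.50, 57.41)

Intrinsics K: fx=815.6, fy=822.0, cx=321.3, cy=258.7
Marker side s = 0.2 m; corners in marker frame (Z=0):
  M0 = (-0.1000, +0.1000, 0)
  M1 = (+0.1000, +0.1000, 0)
  M2 = (+0.1000, -0.1000, 0)
  M3 = (-0.1000, -0.1000, 0)
rvec = (-0.1046, 0.0788, -0.1377), |rvec| = θ = 0.19003 rad = 10.888°
Rodrigues: sinθ=0.18889, 1−cosθ=0.01800; R = I + sinθ·[k]× + (1−cosθ)·[k]×²:
    [+0.98745 +0.13276 +0.08551]
    [-0.14098 +0.98509 +0.09856]
    [-0.07115 -0.10938 +0.99145]
t = (0.1493, -0.2111, 1.1887) m
M0: Pc = R·M0+t = (+0.06383, -0.09849, +1.18488); u = 815.6·(+0.06383)/1.18488 + 321.3 = 365.2376, v = 822.0·(-0.09849)/1.18488 + 258.7 = 190.3715
M1: Pc = R·M1+t = (+0.26132, -0.12669, +1.17065); u = 815.6·(+0.26132)/1.17065 + 321.3 = 503.3650, v = 822.0·(-0.12669)/1.17065 + 258.7 = 169.7422
M2: Pc = R·M2+t = (+0.23477, -0.32371, +1.19252); u = 815.6·(+0.23477)/1.19252 + 321.3 = 481.8650, v = 822.0·(-0.32371)/1.19252 + 258.7 = 35.5701
M3: Pc = R·M3+t = (+0.03728, -0.29551, +1.20675); u = 815.6·(+0.03728)/1.20675 + 321.3 = 346.4951, v = 822.0·(-0.29551)/1.20675 + 258.7 = 57.4075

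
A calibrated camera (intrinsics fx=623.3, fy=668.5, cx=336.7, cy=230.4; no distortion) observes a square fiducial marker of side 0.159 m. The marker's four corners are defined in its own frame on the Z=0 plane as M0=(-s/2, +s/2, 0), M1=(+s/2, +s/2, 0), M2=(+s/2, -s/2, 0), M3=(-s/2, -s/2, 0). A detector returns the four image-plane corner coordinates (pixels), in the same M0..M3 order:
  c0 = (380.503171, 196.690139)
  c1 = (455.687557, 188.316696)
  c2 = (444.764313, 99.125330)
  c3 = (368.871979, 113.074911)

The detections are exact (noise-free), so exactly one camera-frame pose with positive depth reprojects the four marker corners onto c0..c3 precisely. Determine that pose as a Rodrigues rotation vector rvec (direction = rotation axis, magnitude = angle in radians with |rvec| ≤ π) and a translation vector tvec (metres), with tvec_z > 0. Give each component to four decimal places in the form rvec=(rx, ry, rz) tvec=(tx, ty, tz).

rvec=(0.1808, 0.4913, -0.1192) tvec=(0.1466, -0.1475, 1.2247)

Intrinsics K: fx=623.3, fy=668.5, cx=336.7, cy=230.4
Marker side s = 0.159 m; corners in marker frame (Z=0):
  M0 = (-0.0795, +0.0795, 0)
  M1 = (+0.0795, +0.0795, 0)
  M2 = (+0.0795, -0.0795, 0)
  M3 = (-0.0795, -0.0795, 0)
Detected image corners:
  c0 = (380.503171, 196.690139) px
  c1 = (455.687557, 188.316696) px
  c2 = (444.764313, 99.125330) px
  c3 = (368.871979, 113.074911) px
Planar DLT: solve 8×8 A·h = b for H (H[2,2]=1):
  H  [+313.90071 +119.36691 +411.33608]
  H  [-128.37258 +560.38198 +149.87792]
  H  [-0.39074 +0.11728 +1.00000]
B = K⁻¹H; ‖b₁‖=0.816541, ‖b₂‖=0.816541; λ = 2/(‖b₁‖+‖b₂‖) = 1.224678, sign → tz>0 ⇒ λ=+1.224678
r₁ = λ·B[:,0] = (+0.87526,-0.07025,-0.47853); r₂ = λ·B[:,1] = (+0.15695,+0.97711,+0.14363)
r₃ = r₁×r₂ = (+0.45748,-0.20082,+0.86625); SVD([r₁ r₂ r₃]) → R = UVᵀ:
  R  [+0.87526 +0.15695 +0.45748]
  R  [-0.07025 +0.97711 -0.20082]
  R  [-0.47853 +0.14363 +0.86625]
t = (+0.14665, -0.14751, +1.22468) m
tr R = 2.718610; θ = arccos((tr R − 1)/2) = 0.536887 rad = 30.761°
axis k = ((R−Rᵀ)₃₂, (R−Rᵀ)₁₃, (R−Rᵀ)₂₁) / (2 sinθ) = (+0.336723, +0.915033, -0.222108)
rvec = θ·k = (+0.180782, +0.491269, -0.119247)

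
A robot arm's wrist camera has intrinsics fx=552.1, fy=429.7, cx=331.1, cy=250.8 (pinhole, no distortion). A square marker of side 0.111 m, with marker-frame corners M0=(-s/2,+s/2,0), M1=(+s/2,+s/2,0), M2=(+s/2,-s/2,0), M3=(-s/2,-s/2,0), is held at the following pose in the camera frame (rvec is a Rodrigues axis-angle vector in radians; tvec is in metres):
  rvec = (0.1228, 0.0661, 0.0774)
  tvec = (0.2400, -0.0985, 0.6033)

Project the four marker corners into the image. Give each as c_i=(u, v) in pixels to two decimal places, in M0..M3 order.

Intrinsics K: fx=552.1, fy=429.7, cx=331.1, cy=250.8
Marker side s = 0.111 m; corners in marker frame (Z=0):
  M0 = (-0.0555, +0.0555, 0)
  M1 = (+0.0555, +0.0555, 0)
  M2 = (+0.0555, -0.0555, 0)
  M3 = (-0.0555, -0.0555, 0)
rvec = (0.1228, 0.0661, 0.0774), |rvec| = θ = 0.15950 rad = 9.139°
Rodrigues: sinθ=0.15882, 1−cosθ=0.01269; R = I + sinθ·[k]× + (1−cosθ)·[k]×²:
    [+0.99483 -0.07302 +0.07056]
    [+0.08112 +0.98949 -0.11973]
    [-0.06108 +0.12483 +0.99030]
t = (0.2400, -0.0985, 0.6033) m
M0: Pc = R·M0+t = (+0.18073, -0.04809, +0.61362); u = 552.1·(+0.18073)/0.61362 + 331.1 = 493.7147, v = 429.7·(-0.04809)/0.61362 + 250.8 = 217.1269
M1: Pc = R·M1+t = (+0.29116, -0.03908, +0.60684); u = 552.1·(+0.29116)/0.60684 + 331.1 = 595.9970, v = 429.7·(-0.03908)/0.60684 + 250.8 = 223.1268
M2: Pc = R·M2+t = (+0.29927, -0.14891, +0.59298); u = 552.1·(+0.29927)/0.59298 + 331.1 = 609.7336, v = 429.7·(-0.14891)/0.59298 + 250.8 = 142.8904
M3: Pc = R·M3+t = (+0.18884, -0.15792, +0.59976); u = 552.1·(+0.18884)/0.59976 + 331.1 = 504.9330, v = 429.7·(-0.15792)/0.59976 + 250.8 = 137.6589

c0=(493.71, 217.13) c1=(596.00, 223.13) c2=(609.73, 142.89) c3=(504.93, 137.66)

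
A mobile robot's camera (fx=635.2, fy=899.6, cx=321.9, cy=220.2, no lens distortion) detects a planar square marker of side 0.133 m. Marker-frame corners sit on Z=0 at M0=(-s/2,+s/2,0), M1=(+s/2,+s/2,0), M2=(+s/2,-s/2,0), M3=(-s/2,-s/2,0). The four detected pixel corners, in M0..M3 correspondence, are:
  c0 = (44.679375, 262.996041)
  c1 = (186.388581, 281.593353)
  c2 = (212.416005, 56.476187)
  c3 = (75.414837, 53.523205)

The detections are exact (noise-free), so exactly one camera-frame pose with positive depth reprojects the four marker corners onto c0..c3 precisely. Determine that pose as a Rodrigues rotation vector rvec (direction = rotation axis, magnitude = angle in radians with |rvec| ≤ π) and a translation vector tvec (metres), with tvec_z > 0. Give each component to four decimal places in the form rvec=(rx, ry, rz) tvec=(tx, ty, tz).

rvec=(-0.2085, 0.2736, 0.0946) tvec=(-0.1622, -0.0350, 0.5304)

Intrinsics K: fx=635.2, fy=899.6, cx=321.9, cy=220.2
Marker side s = 0.133 m; corners in marker frame (Z=0):
  M0 = (-0.0665, +0.0665, 0)
  M1 = (+0.0665, +0.0665, 0)
  M2 = (+0.0665, -0.0665, 0)
  M3 = (-0.0665, -0.0665, 0)
Detected image corners:
  c0 = (44.679375, 262.996041) px
  c1 = (186.388581, 281.593353) px
  c2 = (212.416005, 56.476187) px
  c3 = (75.414837, 53.523205) px
Planar DLT: solve 8×8 A·h = b for H (H[2,2]=1):
  H  [+979.45588 -260.79217 +127.63963]
  H  [-6.05368 +1572.73477 +160.85414]
  H  [-0.52344 -0.36062 +1.00000]
B = K⁻¹H; ‖b₁‖=1.885417, ‖b₂‖=1.885417; λ = 2/(‖b₁‖+‖b₂‖) = 0.530387, sign → tz>0 ⇒ λ=+0.530387
r₁ = λ·B[:,0] = (+0.95853,+0.06439,-0.27763); r₂ = λ·B[:,1] = (-0.12083,+0.97407,-0.19127)
r₃ = r₁×r₂ = (+0.25811,+0.21688,+0.94146); SVD([r₁ r₂ r₃]) → R = UVᵀ:
  R  [+0.95853 -0.12083 +0.25811]
  R  [+0.06439 +0.97407 +0.21688]
  R  [-0.27763 -0.19127 +0.94146]
t = (-0.16221, -0.03499, +0.53039) m
tr R = 2.874058; θ = arccos((tr R − 1)/2) = 0.356773 rad = 20.442°
axis k = ((R−Rᵀ)₃₂, (R−Rᵀ)₁₃, (R−Rᵀ)₂₁) / (2 sinθ) = (-0.584324, +0.766978, +0.265161)
rvec = θ·k = (-0.208471, +0.273637, +0.094602)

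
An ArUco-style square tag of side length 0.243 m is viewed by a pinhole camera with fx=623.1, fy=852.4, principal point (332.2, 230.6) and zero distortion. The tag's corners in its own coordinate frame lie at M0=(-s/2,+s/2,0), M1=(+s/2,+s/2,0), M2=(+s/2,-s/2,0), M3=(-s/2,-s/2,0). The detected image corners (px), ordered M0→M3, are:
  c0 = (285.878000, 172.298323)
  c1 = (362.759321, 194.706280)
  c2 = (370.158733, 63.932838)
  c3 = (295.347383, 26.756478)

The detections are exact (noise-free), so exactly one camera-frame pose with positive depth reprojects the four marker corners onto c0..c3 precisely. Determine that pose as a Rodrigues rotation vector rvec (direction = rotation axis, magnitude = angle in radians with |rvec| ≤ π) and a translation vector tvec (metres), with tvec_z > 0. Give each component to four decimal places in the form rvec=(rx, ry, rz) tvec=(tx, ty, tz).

rvec=(-0.0573, -0.7380, 0.1113) tvec=(-0.0037, -0.2003, 1.4737)

Intrinsics K: fx=623.1, fy=852.4, cx=332.2, cy=230.6
Marker side s = 0.243 m; corners in marker frame (Z=0):
  M0 = (-0.1215, +0.1215, 0)
  M1 = (+0.1215, +0.1215, 0)
  M2 = (+0.1215, -0.1215, 0)
  M3 = (-0.1215, -0.1215, 0)
Detected image corners:
  c0 = (285.878000, 172.298323) px
  c1 = (362.759321, 194.706280) px
  c2 = (370.158733, 63.932838) px
  c3 = (295.347383, 26.756478) px
Planar DLT: solve 8×8 A·h = b for H (H[2,2]=1):
  H  [+461.00109 -54.81402 +330.65600]
  H  [+174.69229 +559.79276 +114.72420]
  H  [+0.45325 -0.06191 +1.00000]
B = K⁻¹H; ‖b₁‖=0.678543, ‖b₂‖=0.678543; λ = 2/(‖b₁‖+‖b₂‖) = 1.473746, sign → tz>0 ⇒ λ=+1.473746
r₁ = λ·B[:,0] = (+0.73423,+0.12133,+0.66797); r₂ = λ·B[:,1] = (-0.08100,+0.99253,-0.09124)
r₃ = r₁×r₂ = (-0.67405,+0.01288,+0.73857); SVD([r₁ r₂ r₃]) → R = UVᵀ:
  R  [+0.73423 -0.08100 -0.67405]
  R  [+0.12133 +0.99253 +0.01288]
  R  [+0.66797 -0.09124 +0.73857]
t = (-0.00365, -0.20034, +1.47375) m
tr R = 2.465330; θ = arccos((tr R − 1)/2) = 0.748567 rad = 42.890°
axis k = ((R−Rᵀ)₃₂, (R−Rᵀ)₁₃, (R−Rᵀ)₂₁) / (2 sinθ) = (-0.076491, -0.985928, +0.148642)
rvec = θ·k = (-0.057259, -0.738033, +0.111268)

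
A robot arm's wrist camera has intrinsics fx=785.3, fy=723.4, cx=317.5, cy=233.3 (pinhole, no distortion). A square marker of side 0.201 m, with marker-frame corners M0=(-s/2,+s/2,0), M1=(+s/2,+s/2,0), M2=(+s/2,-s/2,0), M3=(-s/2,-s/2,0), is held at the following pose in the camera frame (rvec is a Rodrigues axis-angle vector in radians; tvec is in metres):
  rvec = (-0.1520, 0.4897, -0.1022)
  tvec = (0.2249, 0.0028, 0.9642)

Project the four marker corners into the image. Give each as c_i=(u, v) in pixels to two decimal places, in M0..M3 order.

Intrinsics K: fx=785.3, fy=723.4, cx=317.5, cy=233.3
Marker side s = 0.201 m; corners in marker frame (Z=0):
  M0 = (-0.1005, +0.1005, 0)
  M1 = (+0.1005, +0.1005, 0)
  M2 = (+0.1005, -0.1005, 0)
  M3 = (-0.1005, -0.1005, 0)
rvec = (-0.1520, 0.4897, -0.1022), |rvec| = θ = 0.52283 rad = 29.956°
Rodrigues: sinθ=0.49934, 1−cosθ=0.13359; R = I + sinθ·[k]× + (1−cosθ)·[k]×²:
    [+0.87770 +0.06123 +0.47528]
    [-0.13398 +0.98360 +0.12071]
    [-0.46010 -0.16963 +0.87151]
t = (0.2249, 0.0028, 0.9642) m
M0: Pc = R·M0+t = (+0.14284, +0.11512, +0.99339); u = 785.3·(+0.14284)/0.99339 + 317.5 = 430.4222, v = 723.4·(+0.11512)/0.99339 + 233.3 = 317.1300
M1: Pc = R·M1+t = (+0.31926, +0.08819, +0.90091); u = 785.3·(+0.31926)/0.90091 + 317.5 = 595.7921, v = 723.4·(+0.08819)/0.90091 + 233.3 = 304.1108
M2: Pc = R·M2+t = (+0.30696, -0.10952, +0.93501); u = 785.3·(+0.30696)/0.93501 + 317.5 = 575.3074, v = 723.4·(-0.10952)/0.93501 + 233.3 = 148.5680
M3: Pc = R·M3+t = (+0.13054, -0.08259, +1.02749); u = 785.3·(+0.13054)/1.02749 + 317.5 = 417.2688, v = 723.4·(-0.08259)/1.02749 + 233.3 = 175.1550

c0=(430.42, 317.13) c1=(595.79, 304.11) c2=(575.31, 148.57) c3=(417.27, 175.15)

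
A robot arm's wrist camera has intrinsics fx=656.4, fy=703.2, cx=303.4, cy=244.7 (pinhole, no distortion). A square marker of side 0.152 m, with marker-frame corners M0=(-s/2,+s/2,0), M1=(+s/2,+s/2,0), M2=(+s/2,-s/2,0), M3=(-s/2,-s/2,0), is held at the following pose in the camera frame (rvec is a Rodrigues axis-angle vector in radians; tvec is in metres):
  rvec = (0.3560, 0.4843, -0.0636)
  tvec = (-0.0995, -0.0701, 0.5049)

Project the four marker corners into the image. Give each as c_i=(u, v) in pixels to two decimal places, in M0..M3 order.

Intrinsics K: fx=656.4, fy=703.2, cx=303.4, cy=244.7
Marker side s = 0.152 m; corners in marker frame (Z=0):
  M0 = (-0.0760, +0.0760, 0)
  M1 = (+0.0760, +0.0760, 0)
  M2 = (+0.0760, -0.0760, 0)
  M3 = (-0.0760, -0.0760, 0)
rvec = (0.3560, 0.4843, -0.0636), |rvec| = θ = 0.60442 rad = 34.631°
Rodrigues: sinθ=0.56829, 1−cosθ=0.17717; R = I + sinθ·[k]× + (1−cosθ)·[k]×²:
    [+0.88429 +0.14341 +0.44437]
    [+0.02382 +0.93658 -0.34965]
    [-0.46633 +0.31978 +0.82479]
t = (-0.0995, -0.0701, 0.5049) m
M0: Pc = R·M0+t = (-0.15581, -0.00073, +0.56464); u = 656.4·(-0.15581)/0.56464 + 303.4 = 122.2740, v = 703.2·(-0.00073)/0.56464 + 244.7 = 243.7907
M1: Pc = R·M1+t = (-0.02139, +0.00289, +0.49376); u = 656.4·(-0.02139)/0.49376 + 303.4 = 274.9583, v = 703.2·(+0.00289)/0.49376 + 244.7 = 248.8155
M2: Pc = R·M2+t = (-0.04319, -0.13947, +0.44516); u = 656.4·(-0.04319)/0.44516 + 303.4 = 239.7103, v = 703.2·(-0.13947)/0.44516 + 244.7 = 24.3835
M3: Pc = R·M3+t = (-0.17761, -0.14309, +0.51604); u = 656.4·(-0.17761)/0.51604 + 303.4 = 77.4859, v = 703.2·(-0.14309)/0.51604 + 244.7 = 49.7129

c0=(122.27, 243.79) c1=(274.96, 248.82) c2=(239.71, 24.38) c3=(77.49, 49.71)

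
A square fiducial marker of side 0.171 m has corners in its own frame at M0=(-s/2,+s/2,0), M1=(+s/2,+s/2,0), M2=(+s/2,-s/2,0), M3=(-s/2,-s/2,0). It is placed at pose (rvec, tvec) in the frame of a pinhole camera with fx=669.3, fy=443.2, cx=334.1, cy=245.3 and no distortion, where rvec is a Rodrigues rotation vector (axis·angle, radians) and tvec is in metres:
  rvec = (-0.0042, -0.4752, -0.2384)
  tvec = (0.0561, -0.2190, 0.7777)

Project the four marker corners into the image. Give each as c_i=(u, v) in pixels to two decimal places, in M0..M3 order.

c0=(335.83, 175.82) c1=(455.85, 161.49) c2=(424.99, 69.85) c3=(300.28, 74.68)

Intrinsics K: fx=669.3, fy=443.2, cx=334.1, cy=245.3
Marker side s = 0.171 m; corners in marker frame (Z=0):
  M0 = (-0.0855, +0.0855, 0)
  M1 = (+0.0855, +0.0855, 0)
  M2 = (+0.0855, -0.0855, 0)
  M3 = (-0.0855, -0.0855, 0)
rvec = (-0.0042, -0.4752, -0.2384), |rvec| = θ = 0.53166 rad = 30.462°
Rodrigues: sinθ=0.50697, 1−cosθ=0.13804; R = I + sinθ·[k]× + (1−cosθ)·[k]×²:
    [+0.86197 +0.22830 -0.45264]
    [-0.22635 +0.97224 +0.05933]
    [+0.45362 +0.05132 +0.88972]
t = (0.0561, -0.2190, 0.7777) m
M0: Pc = R·M0+t = (+0.00192, -0.11652, +0.74330); u = 669.3·(+0.00192)/0.74330 + 334.1 = 335.8298, v = 443.2·(-0.11652)/0.74330 + 245.3 = 175.8237
M1: Pc = R·M1+t = (+0.14932, -0.15523, +0.82087); u = 669.3·(+0.14932)/0.82087 + 334.1 = 455.8472, v = 443.2·(-0.15523)/0.82087 + 245.3 = 161.4909
M2: Pc = R·M2+t = (+0.11028, -0.32148, +0.81210); u = 669.3·(+0.11028)/0.81210 + 334.1 = 424.9878, v = 443.2·(-0.32148)/0.81210 + 245.3 = 69.8533
M3: Pc = R·M3+t = (-0.03712, -0.28277, +0.73453); u = 669.3·(-0.03712)/0.73453 + 334.1 = 300.2778, v = 443.2·(-0.28277)/0.73453 + 245.3 = 74.6802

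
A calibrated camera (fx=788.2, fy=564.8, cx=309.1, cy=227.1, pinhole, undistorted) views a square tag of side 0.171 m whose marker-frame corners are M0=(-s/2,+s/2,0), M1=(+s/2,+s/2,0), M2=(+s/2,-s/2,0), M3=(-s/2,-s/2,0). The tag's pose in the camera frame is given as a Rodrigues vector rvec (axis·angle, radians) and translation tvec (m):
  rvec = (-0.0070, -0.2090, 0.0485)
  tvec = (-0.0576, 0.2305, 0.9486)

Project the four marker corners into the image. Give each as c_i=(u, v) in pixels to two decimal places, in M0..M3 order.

c0=(186.03, 416.44) c1=(326.97, 414.38) c2=(333.54, 314.26) c3=(193.15, 312.51)

Intrinsics K: fx=788.2, fy=564.8, cx=309.1, cy=227.1
Marker side s = 0.171 m; corners in marker frame (Z=0):
  M0 = (-0.0855, +0.0855, 0)
  M1 = (+0.0855, +0.0855, 0)
  M2 = (+0.0855, -0.0855, 0)
  M3 = (-0.0855, -0.0855, 0)
rvec = (-0.0070, -0.2090, 0.0485), |rvec| = θ = 0.21467 rad = 12.300°
Rodrigues: sinθ=0.21302, 1−cosθ=0.02295; R = I + sinθ·[k]× + (1−cosθ)·[k]×²:
    [+0.97707 -0.04740 -0.20757]
    [+0.04886 +0.99880 +0.00190]
    [+0.20723 -0.01200 +0.97822]
t = (-0.0576, 0.2305, 0.9486) m
M0: Pc = R·M0+t = (-0.14519, +0.31172, +0.92986); u = 788.2·(-0.14519)/0.92986 + 309.1 = 186.0266, v = 564.8·(+0.31172)/0.92986 + 227.1 = 416.4408
M1: Pc = R·M1+t = (+0.02189, +0.32008, +0.96529); u = 788.2·(+0.02189)/0.96529 + 309.1 = 326.9716, v = 564.8·(+0.32008)/0.96529 + 227.1 = 414.3783
M2: Pc = R·M2+t = (+0.02999, +0.14928, +0.96734); u = 788.2·(+0.02999)/0.96734 + 309.1 = 333.5380, v = 564.8·(+0.14928)/0.96734 + 227.1 = 314.2594
M3: Pc = R·M3+t = (-0.13709, +0.14092, +0.93191); u = 788.2·(-0.13709)/0.93191 + 309.1 = 193.1529, v = 564.8·(+0.14092)/0.93191 + 227.1 = 312.5102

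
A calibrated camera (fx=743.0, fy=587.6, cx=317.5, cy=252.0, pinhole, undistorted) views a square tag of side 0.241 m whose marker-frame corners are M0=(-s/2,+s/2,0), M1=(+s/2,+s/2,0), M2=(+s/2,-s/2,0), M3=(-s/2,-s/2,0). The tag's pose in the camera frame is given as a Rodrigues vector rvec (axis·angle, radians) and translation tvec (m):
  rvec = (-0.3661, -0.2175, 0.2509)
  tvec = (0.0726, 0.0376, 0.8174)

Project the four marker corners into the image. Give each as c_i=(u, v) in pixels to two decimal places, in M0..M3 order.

Intrinsics K: fx=743.0, fy=587.6, cx=317.5, cy=252.0
Marker side s = 0.241 m; corners in marker frame (Z=0):
  M0 = (-0.1205, +0.1205, 0)
  M1 = (+0.1205, +0.1205, 0)
  M2 = (+0.1205, -0.1205, 0)
  M3 = (-0.1205, -0.1205, 0)
rvec = (-0.3661, -0.2175, 0.2509), |rvec| = θ = 0.49425 rad = 28.319°
Rodrigues: sinθ=0.47437, 1−cosθ=0.11968; R = I + sinθ·[k]× + (1−cosθ)·[k]×²:
    [+0.94598 -0.20180 -0.25375]
    [+0.27982 +0.90350 +0.32464]
    [+0.16375 -0.37811 +0.91116]
t = (0.0726, 0.0376, 0.8174) m
M0: Pc = R·M0+t = (-0.06571, +0.11275, +0.75211); u = 743.0·(-0.06571)/0.75211 + 317.5 = 252.5875, v = 587.6·(+0.11275)/0.75211 + 252.0 = 340.0913
M1: Pc = R·M1+t = (+0.16227, +0.18019, +0.79157); u = 743.0·(+0.16227)/0.79157 + 317.5 = 469.8173, v = 587.6·(+0.18019)/0.79157 + 252.0 = 385.7588
M2: Pc = R·M2+t = (+0.21091, -0.03755, +0.88269); u = 743.0·(+0.21091)/0.88269 + 317.5 = 495.0299, v = 587.6·(-0.03755)/0.88269 + 252.0 = 227.0011
M3: Pc = R·M3+t = (-0.01707, -0.10499, +0.84323); u = 743.0·(-0.01707)/0.84323 + 317.5 = 302.4552, v = 587.6·(-0.10499)/0.84323 + 252.0 = 178.8385

c0=(252.59, 340.09) c1=(469.82, 385.76) c2=(495.03, 227.00) c3=(302.46, 178.84)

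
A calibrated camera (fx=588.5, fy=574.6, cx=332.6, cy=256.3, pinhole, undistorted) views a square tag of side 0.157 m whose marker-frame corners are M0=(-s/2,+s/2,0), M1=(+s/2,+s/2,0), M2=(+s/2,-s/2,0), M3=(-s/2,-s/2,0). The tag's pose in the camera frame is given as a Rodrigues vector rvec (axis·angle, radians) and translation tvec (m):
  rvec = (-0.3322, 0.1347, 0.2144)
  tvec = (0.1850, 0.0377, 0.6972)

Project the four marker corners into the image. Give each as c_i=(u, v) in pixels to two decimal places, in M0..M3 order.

c0=(410.58, 336.32) c1=(549.24, 364.93) c2=(564.46, 239.96) c3=(434.41, 217.68)

Intrinsics K: fx=588.5, fy=574.6, cx=332.6, cy=256.3
Marker side s = 0.157 m; corners in marker frame (Z=0):
  M0 = (-0.0785, +0.0785, 0)
  M1 = (+0.0785, +0.0785, 0)
  M2 = (+0.0785, -0.0785, 0)
  M3 = (-0.0785, -0.0785, 0)
rvec = (-0.3322, 0.1347, 0.2144), |rvec| = θ = 0.41769 rad = 23.932°
Rodrigues: sinθ=0.40565, 1−cosθ=0.08597; R = I + sinθ·[k]× + (1−cosθ)·[k]×²:
    [+0.96841 -0.23027 +0.09572]
    [+0.18617 +0.92297 +0.33686]
    [-0.16591 -0.30839 +0.93668]
t = (0.1850, 0.0377, 0.6972) m
M0: Pc = R·M0+t = (+0.09090, +0.09554, +0.68602); u = 588.5·(+0.09090)/0.68602 + 332.6 = 410.5820, v = 574.6·(+0.09554)/0.68602 + 256.3 = 336.3223
M1: Pc = R·M1+t = (+0.24294, +0.12477, +0.65997); u = 588.5·(+0.24294)/0.65997 + 332.6 = 549.2358, v = 574.6·(+0.12477)/0.65997 + 256.3 = 364.9286
M2: Pc = R·M2+t = (+0.27910, -0.02014, +0.70838); u = 588.5·(+0.27910)/0.70838 + 332.6 = 564.4629, v = 574.6·(-0.02014)/0.70838 + 256.3 = 239.9647
M3: Pc = R·M3+t = (+0.12706, -0.04937, +0.73443); u = 588.5·(+0.12706)/0.73443 + 332.6 = 434.4099, v = 574.6·(-0.04937)/0.73443 + 256.3 = 217.6764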